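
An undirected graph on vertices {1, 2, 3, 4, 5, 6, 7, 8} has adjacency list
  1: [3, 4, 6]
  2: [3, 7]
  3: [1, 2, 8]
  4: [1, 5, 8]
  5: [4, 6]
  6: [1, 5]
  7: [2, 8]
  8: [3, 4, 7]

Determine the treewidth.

2

A width-2 tree decomposition is:
Bags: B1 = {2, 7, 8}  B2 = {2, 3, 8}  B3 = {3, 4, 8}  B4 = {1, 3, 4}  B5 = {1, 4, 5}  B6 = {1, 5, 6}
Tree: B1–B2, B2–B3, B3–B4, B4–B5, B5–B6
Each bag holds 3 vertices, so the decomposition has width 2, which upper-bounds the treewidth. For the lower bound, G contains the cycle 7–2–3–8–7, so G is not a forest; only forests have treewidth ≤ 1, hence tw(G) ≥ 2. Combining the bounds, tw(G) = 2.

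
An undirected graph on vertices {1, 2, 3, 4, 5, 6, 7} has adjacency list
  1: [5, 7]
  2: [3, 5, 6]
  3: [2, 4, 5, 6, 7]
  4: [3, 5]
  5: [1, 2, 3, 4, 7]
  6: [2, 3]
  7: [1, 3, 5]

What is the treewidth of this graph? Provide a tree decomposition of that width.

Every bag has size at most 3, so the width is 3 − 1 = 2 and tw(G) ≤ 2. For the lower bound, the 3 vertices {1, 5, 7} are pairwise adjacent, and any tree decomposition puts a clique entirely inside one bag — forcing width ≥ 2. Combining the bounds, tw(G) = 2.

Treewidth 2.
One such decomposition:
Bags: B1 = {3, 4, 5}  B2 = {3, 5, 7}  B3 = {2, 3, 5}  B4 = {2, 3, 6}  B5 = {1, 5, 7}
Tree: B1–B2, B1–B3, B3–B4, B2–B5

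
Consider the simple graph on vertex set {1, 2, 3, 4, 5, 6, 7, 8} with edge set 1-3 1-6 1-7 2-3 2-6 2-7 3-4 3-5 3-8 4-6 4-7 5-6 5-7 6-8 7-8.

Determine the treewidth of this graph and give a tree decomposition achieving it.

Each bag holds 4 vertices, so the decomposition has width 3, which upper-bounds the treewidth. For the lower bound: the 4 vertex sets {6,8}, {2,3}, {7}, {1} are disjoint, each induces a connected subgraph, and every pair is joined by at least one edge of G. Contracting each set to a single vertex therefore yields K_{4} as a minor, and since treewidth is minor-monotone, tw(G) ≥ tw(K_{4}) = 3. Combining the bounds, tw(G) = 3.

Treewidth 3.
One such decomposition:
Bags: B1 = {3, 6, 7, 8}  B2 = {2, 3, 6, 7}  B3 = {1, 3, 6, 7}  B4 = {3, 4, 6, 7}  B5 = {3, 5, 6, 7}
Tree: B1–B2, B2–B3, B3–B4, B4–B5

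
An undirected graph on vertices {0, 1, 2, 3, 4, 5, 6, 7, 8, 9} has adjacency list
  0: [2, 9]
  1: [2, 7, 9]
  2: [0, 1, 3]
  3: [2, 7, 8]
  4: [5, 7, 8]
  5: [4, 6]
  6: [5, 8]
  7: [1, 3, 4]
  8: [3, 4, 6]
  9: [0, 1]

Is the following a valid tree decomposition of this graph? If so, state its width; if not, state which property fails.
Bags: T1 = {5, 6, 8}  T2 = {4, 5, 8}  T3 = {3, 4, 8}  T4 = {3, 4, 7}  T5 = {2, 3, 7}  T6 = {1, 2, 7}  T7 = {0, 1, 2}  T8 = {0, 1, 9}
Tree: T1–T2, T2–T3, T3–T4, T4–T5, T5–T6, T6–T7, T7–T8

Vertex coverage: the bags together contain {0, 1, 2, 3, 4, 5, 6, 7, 8, 9}, the full vertex set. Edge coverage: each edge of G has both endpoints in at least one bag. Running intersection: for every vertex, the bags containing it form a connected subtree. All three properties hold, so this is a valid tree decomposition of width max|bag| − 1 = 2, and hence tw(G) ≤ 2.

Yes; width 2.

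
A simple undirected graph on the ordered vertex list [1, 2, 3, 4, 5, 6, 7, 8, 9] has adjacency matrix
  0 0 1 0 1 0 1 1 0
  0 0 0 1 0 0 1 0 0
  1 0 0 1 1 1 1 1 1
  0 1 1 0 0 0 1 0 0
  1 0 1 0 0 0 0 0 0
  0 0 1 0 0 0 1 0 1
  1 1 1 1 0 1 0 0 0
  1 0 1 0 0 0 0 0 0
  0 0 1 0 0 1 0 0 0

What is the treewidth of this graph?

2

A width-2 tree decomposition is:
Bags: B1 = {3, 6, 7}  B2 = {1, 3, 7}  B3 = {1, 3, 8}  B4 = {3, 4, 7}  B5 = {3, 6, 9}  B6 = {1, 3, 5}  B7 = {2, 4, 7}
Tree: B1–B2, B2–B3, B1–B4, B1–B5, B2–B6, B4–B7
Every bag has size at most 3, so the width is 3 − 1 = 2 and tw(G) ≤ 2. For the lower bound, the 3 vertices {2, 4, 7} are pairwise adjacent, and any tree decomposition puts a clique entirely inside one bag — forcing width ≥ 2. Hence tw(G) = 2 exactly.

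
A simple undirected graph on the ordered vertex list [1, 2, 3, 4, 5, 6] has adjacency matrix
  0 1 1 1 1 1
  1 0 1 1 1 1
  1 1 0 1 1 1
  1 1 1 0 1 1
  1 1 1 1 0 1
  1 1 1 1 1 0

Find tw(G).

5

A width-5 tree decomposition is:
Bags: B1 = {1, 2, 3, 4, 5, 6}
Tree: (single bag)
With just one bag of size 6, the width is 6 − 1 = 5, so tw(G) ≤ 5. Conversely, {1, 2, 3, 4, 5, 6} is a clique of size 6, and the vertices of any clique must share a bag in every tree decomposition; so some bag has ≥ 6 vertices and tw(G) ≥ 5. Hence tw(G) = 5 exactly.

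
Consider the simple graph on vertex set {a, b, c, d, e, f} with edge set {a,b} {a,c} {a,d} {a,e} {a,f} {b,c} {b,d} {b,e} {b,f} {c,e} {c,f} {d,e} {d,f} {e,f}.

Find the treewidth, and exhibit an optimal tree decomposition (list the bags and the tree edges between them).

Treewidth 4.
Bags: B1 = {a, b, d, e, f}  B2 = {a, b, c, e, f}
Tree: B1–B2

The largest bag has 5 vertices, giving width 4; this decomposition certifies tw(G) ≤ 4. Conversely, {a, b, d, e, f} is a clique of size 5, and the vertices of any clique must share a bag in every tree decomposition; so some bag has ≥ 5 vertices and tw(G) ≥ 4. Therefore the treewidth is 4.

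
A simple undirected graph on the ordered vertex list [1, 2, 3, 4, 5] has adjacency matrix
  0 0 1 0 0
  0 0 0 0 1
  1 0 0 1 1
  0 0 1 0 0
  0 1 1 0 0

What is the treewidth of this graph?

1

A width-1 tree decomposition is:
Bags: B1 = {1, 3}  B2 = {3, 4}  B3 = {3, 5}  B4 = {2, 5}
Tree: B1–B2, B1–B3, B3–B4
The largest bag has 2 vertices, giving width 1; this decomposition certifies tw(G) ≤ 1. G has an edge, so its treewidth is at least 1. Hence tw(G) = 1 exactly.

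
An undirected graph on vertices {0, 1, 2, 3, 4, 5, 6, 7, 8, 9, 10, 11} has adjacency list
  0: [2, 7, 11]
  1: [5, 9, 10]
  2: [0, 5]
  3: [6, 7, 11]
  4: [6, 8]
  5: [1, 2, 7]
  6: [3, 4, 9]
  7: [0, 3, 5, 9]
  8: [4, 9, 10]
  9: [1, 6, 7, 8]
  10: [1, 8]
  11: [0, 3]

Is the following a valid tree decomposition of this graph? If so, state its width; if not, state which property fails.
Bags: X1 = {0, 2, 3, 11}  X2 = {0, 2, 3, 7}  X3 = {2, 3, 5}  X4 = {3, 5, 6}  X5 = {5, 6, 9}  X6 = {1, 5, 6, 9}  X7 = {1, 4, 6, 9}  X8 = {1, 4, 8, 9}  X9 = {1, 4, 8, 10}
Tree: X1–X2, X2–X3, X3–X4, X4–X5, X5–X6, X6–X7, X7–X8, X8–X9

No — edge (7,5) lies in no bag.

A tree decomposition must satisfy three properties: every vertex lies in some bag; for every edge, both endpoints lie together in some bag; and for every vertex, the bags containing it form a connected subtree. Here edge (7,5) lies in no bag, so the decomposition is invalid.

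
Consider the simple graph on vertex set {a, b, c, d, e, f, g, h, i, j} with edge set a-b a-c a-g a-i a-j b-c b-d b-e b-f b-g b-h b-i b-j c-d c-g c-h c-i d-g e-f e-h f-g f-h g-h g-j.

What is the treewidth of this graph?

3

A width-3 tree decomposition is:
Bags: B1 = {a, b, c, i}  B2 = {a, b, c, g}  B3 = {b, c, g, h}  B4 = {a, b, g, j}  B5 = {b, f, g, h}  B6 = {b, c, d, g}  B7 = {b, e, f, h}
Tree: B1–B2, B2–B3, B2–B4, B3–B5, B2–B6, B5–B7
Each bag holds 4 vertices, so the decomposition has width 3, which upper-bounds the treewidth. For the lower bound, the 4 vertices {a, b, g, j} are pairwise adjacent, and any tree decomposition puts a clique entirely inside one bag — forcing width ≥ 3. Hence tw(G) = 3 exactly.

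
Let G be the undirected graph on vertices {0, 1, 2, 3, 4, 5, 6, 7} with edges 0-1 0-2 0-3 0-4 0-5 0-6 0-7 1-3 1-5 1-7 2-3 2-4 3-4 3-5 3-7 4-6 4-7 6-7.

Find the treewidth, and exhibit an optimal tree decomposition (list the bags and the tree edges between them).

Every bag has size at most 4, so the width is 4 − 1 = 3 and tw(G) ≤ 3. On the other hand G contains the 4-clique {0, 1, 3, 5}. A clique must lie in a single bag of any decomposition, so no decomposition can have width below 3. Therefore the treewidth is 3.

Treewidth 3.
Bags: B1 = {0, 1, 3, 5}  B2 = {0, 1, 3, 7}  B3 = {0, 3, 4, 7}  B4 = {0, 2, 3, 4}  B5 = {0, 4, 6, 7}
Tree: B1–B2, B2–B3, B3–B4, B3–B5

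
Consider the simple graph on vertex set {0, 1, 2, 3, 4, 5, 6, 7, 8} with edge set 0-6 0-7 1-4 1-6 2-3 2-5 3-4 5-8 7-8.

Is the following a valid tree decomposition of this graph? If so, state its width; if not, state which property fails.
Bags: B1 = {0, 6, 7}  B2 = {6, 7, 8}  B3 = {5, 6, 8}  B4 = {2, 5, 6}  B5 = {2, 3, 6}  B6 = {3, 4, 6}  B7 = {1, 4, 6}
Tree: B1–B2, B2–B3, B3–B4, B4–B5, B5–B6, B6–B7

Yes; width 2.

Checking the three conditions: (i) the bags cover all of {0, 1, 2, 3, 4, 5, 6, 7, 8}; (ii) for each edge, some bag contains both endpoints; (iii) the bags containing any fixed vertex form a subtree. All hold, so the decomposition is valid with width 3 − 1 = 2.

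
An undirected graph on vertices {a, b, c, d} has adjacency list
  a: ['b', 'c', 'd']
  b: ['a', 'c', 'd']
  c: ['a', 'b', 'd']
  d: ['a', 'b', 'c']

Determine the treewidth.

A width-3 tree decomposition is:
Bags: B1 = {a, b, c, d}
Tree: (single bag)
With just one bag of size 4, the width is 4 − 1 = 3, so tw(G) ≤ 3. Conversely, {a, b, c, d} is a clique of size 4, and the vertices of any clique must share a bag in every tree decomposition; so some bag has ≥ 4 vertices and tw(G) ≥ 3. The upper and lower bounds meet at 3, so that is the treewidth.

3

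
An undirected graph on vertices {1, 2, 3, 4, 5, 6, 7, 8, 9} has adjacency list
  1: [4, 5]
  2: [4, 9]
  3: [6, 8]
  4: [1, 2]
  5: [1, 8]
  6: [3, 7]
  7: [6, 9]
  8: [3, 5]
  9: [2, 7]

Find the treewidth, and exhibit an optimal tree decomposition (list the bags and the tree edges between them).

Every bag has size at most 3, so the width is 3 − 1 = 2 and tw(G) ≤ 2. Since 3–8–5–1–4–2–9–7–6–3 is a cycle in G, G is not acyclic. Forests are exactly the graphs of treewidth ≤ 1, so tw(G) ≥ 2. Hence tw(G) = 2 exactly.

Treewidth 2.
One optimal decomposition is:
Bags: B1 = {3, 5, 8}  B2 = {1, 3, 5}  B3 = {1, 3, 4}  B4 = {2, 3, 4}  B5 = {2, 3, 9}  B6 = {3, 7, 9}  B7 = {3, 6, 7}
Tree: B1–B2, B2–B3, B3–B4, B4–B5, B5–B6, B6–B7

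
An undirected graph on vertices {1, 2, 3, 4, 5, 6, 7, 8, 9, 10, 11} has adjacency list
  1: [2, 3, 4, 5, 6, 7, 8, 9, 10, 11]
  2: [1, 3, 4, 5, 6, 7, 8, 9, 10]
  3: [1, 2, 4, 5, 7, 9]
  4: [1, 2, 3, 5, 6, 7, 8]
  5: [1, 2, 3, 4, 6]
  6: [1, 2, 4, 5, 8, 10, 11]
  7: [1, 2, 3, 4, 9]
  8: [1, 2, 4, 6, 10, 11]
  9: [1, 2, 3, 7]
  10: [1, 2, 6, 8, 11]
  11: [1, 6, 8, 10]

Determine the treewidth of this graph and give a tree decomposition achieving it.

Every bag has size at most 5, so the width is 5 − 1 = 4 and tw(G) ≤ 4. For the lower bound, the 5 vertices {1, 2, 3, 7, 9} are pairwise adjacent, and any tree decomposition puts a clique entirely inside one bag — forcing width ≥ 4. The upper and lower bounds meet at 4, so that is the treewidth.

Treewidth 4.
One optimal decomposition is:
Bags: B1 = {1, 2, 3, 4, 5}  B2 = {1, 2, 4, 5, 6}  B3 = {1, 2, 4, 6, 8}  B4 = {1, 2, 3, 4, 7}  B5 = {1, 2, 3, 7, 9}  B6 = {1, 2, 6, 8, 10}  B7 = {1, 6, 8, 10, 11}
Tree: B1–B2, B2–B3, B1–B4, B4–B5, B3–B6, B6–B7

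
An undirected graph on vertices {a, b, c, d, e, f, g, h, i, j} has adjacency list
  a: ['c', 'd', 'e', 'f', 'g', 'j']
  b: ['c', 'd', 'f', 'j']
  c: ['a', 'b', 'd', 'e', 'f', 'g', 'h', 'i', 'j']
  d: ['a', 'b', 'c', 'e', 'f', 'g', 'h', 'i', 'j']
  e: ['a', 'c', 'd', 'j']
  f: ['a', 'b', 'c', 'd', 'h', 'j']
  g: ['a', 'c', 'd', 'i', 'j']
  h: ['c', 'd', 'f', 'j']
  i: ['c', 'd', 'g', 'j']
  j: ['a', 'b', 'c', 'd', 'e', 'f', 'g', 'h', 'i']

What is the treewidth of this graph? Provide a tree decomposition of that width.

Treewidth 4.
Bags: B1 = {b, c, d, f, j}  B2 = {a, c, d, f, j}  B3 = {a, c, d, g, j}  B4 = {a, c, d, e, j}  B5 = {c, d, f, h, j}  B6 = {c, d, g, i, j}
Tree: B1–B2, B2–B3, B3–B4, B2–B5, B3–B6

Every bag has size at most 5, so the width is 5 − 1 = 4 and tw(G) ≤ 4. For the lower bound, the 5 vertices {a, c, d, g, j} are pairwise adjacent, and any tree decomposition puts a clique entirely inside one bag — forcing width ≥ 4. The upper and lower bounds meet at 4, so that is the treewidth.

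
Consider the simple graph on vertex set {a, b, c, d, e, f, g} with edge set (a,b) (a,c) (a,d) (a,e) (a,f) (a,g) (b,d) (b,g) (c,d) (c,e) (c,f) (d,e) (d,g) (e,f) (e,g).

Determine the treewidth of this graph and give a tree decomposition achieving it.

The largest bag has 4 vertices, giving width 3; this decomposition certifies tw(G) ≤ 3. On the other hand G contains the 4-clique {a, d, e, g}. A clique must lie in a single bag of any decomposition, so no decomposition can have width below 3. Combining the bounds, tw(G) = 3.

Treewidth 3.
One such decomposition:
Bags: B1 = {a, d, e, g}  B2 = {a, c, d, e}  B3 = {a, c, e, f}  B4 = {a, b, d, g}
Tree: B1–B2, B2–B3, B1–B4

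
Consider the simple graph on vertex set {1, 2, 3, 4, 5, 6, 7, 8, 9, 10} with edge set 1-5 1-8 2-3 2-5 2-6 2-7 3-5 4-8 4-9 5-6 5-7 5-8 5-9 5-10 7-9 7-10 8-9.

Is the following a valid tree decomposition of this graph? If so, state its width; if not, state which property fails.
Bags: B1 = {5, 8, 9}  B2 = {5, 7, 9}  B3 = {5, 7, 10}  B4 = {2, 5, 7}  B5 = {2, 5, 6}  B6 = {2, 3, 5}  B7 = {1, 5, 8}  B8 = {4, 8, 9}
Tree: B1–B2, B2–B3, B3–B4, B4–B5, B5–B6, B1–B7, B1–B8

Every vertex of G appears in some bag (union = {1, 2, 3, 4, 5, 6, 7, 8, 9, 10}); every edge is covered by a bag; and for each vertex v the set of bags containing v is connected in the bag tree. The decomposition is therefore valid. The largest bag has 3 vertices, so the width is 2.

Yes; width 2.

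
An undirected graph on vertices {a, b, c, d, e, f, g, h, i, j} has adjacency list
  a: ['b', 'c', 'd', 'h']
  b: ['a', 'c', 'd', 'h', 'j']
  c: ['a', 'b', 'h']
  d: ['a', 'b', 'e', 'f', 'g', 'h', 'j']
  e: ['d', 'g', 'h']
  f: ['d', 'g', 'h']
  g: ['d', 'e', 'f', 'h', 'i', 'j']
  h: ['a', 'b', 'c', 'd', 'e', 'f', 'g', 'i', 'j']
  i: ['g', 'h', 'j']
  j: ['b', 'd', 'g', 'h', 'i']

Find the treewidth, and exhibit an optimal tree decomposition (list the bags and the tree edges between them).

Treewidth 3.
One optimal decomposition is:
Bags: B1 = {a, b, d, h}  B2 = {a, b, c, h}  B3 = {b, d, h, j}  B4 = {d, g, h, j}  B5 = {g, h, i, j}  B6 = {d, f, g, h}  B7 = {d, e, g, h}
Tree: B1–B2, B1–B3, B3–B4, B4–B5, B4–B6, B6–B7

The largest bag has 4 vertices, giving width 3; this decomposition certifies tw(G) ≤ 3. Conversely, {d, g, h, j} is a clique of size 4, and the vertices of any clique must share a bag in every tree decomposition; so some bag has ≥ 4 vertices and tw(G) ≥ 3. Therefore the treewidth is 3.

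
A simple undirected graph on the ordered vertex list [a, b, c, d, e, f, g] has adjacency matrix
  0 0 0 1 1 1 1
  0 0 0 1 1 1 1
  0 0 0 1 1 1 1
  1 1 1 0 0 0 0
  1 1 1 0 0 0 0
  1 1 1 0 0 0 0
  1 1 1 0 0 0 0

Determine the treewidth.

A width-3 tree decomposition is:
Bags: B1 = {a, b, c, g}  B2 = {a, b, c, d}  B3 = {a, b, c, f}  B4 = {a, b, c, e}
Tree: B1–B2, B2–B3, B3–B4
Every bag has size at most 4, so the width is 4 − 1 = 3 and tw(G) ≤ 3. For the lower bound: the 4 vertex sets {b,g}, {c,d}, {a}, {f} are disjoint, each induces a connected subgraph, and every pair is joined by at least one edge of G. Contracting each set to a single vertex therefore yields K_{4} as a minor, and since treewidth is minor-monotone, tw(G) ≥ tw(K_{4}) = 3. Hence tw(G) = 3 exactly.

3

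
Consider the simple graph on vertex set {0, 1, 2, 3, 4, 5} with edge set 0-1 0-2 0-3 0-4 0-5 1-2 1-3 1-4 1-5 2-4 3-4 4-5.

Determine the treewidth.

A width-3 tree decomposition is:
Bags: B1 = {0, 1, 4, 5}  B2 = {0, 1, 2, 4}  B3 = {0, 1, 3, 4}
Tree: B1–B2, B2–B3
Every bag has size at most 4, so the width is 4 − 1 = 3 and tw(G) ≤ 3. Conversely, {0, 1, 2, 4} is a clique of size 4, and the vertices of any clique must share a bag in every tree decomposition; so some bag has ≥ 4 vertices and tw(G) ≥ 3. The upper and lower bounds meet at 3, so that is the treewidth.

3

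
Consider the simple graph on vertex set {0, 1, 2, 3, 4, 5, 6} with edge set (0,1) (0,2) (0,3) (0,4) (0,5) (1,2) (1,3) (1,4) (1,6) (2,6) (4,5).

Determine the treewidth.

A width-2 tree decomposition is:
Bags: B1 = {0, 1, 3}  B2 = {0, 1, 2}  B3 = {0, 1, 4}  B4 = {0, 4, 5}  B5 = {1, 2, 6}
Tree: B1–B2, B1–B3, B3–B4, B2–B5
The largest bag has 3 vertices, giving width 2; this decomposition certifies tw(G) ≤ 2. On the other hand G contains the 3-clique {0, 1, 2}. A clique must lie in a single bag of any decomposition, so no decomposition can have width below 2. The upper and lower bounds meet at 2, so that is the treewidth.

2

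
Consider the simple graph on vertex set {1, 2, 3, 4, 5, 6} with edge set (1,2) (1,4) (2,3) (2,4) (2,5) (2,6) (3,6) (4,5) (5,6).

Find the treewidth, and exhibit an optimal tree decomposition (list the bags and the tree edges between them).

The largest bag has 3 vertices, giving width 2; this decomposition certifies tw(G) ≤ 2. Conversely, {2, 3, 6} is a clique of size 3, and the vertices of any clique must share a bag in every tree decomposition; so some bag has ≥ 3 vertices and tw(G) ≥ 2. Hence tw(G) = 2 exactly.

Treewidth 2.
Bags: B1 = {2, 4, 5}  B2 = {1, 2, 4}  B3 = {2, 5, 6}  B4 = {2, 3, 6}
Tree: B1–B2, B1–B3, B3–B4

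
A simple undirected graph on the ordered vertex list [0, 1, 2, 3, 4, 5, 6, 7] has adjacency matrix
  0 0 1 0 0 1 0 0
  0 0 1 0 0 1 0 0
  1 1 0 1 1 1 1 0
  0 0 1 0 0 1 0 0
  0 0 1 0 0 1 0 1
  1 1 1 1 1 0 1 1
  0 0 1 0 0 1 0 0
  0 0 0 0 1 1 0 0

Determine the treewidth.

2

A width-2 tree decomposition is:
Bags: B1 = {4, 5, 7}  B2 = {2, 4, 5}  B3 = {1, 2, 5}  B4 = {2, 5, 6}  B5 = {0, 2, 5}  B6 = {2, 3, 5}
Tree: B1–B2, B2–B3, B3–B4, B2–B5, B4–B6
Each bag holds 3 vertices, so the decomposition has width 2, which upper-bounds the treewidth. On the other hand G contains the 3-clique {0, 2, 5}. A clique must lie in a single bag of any decomposition, so no decomposition can have width below 2. Therefore the treewidth is 2.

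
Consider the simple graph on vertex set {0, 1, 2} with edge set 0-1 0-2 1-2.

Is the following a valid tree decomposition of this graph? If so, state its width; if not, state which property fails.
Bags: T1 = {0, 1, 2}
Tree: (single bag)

Vertex coverage: the bags together contain {0, 1, 2}, the full vertex set. Edge coverage: each edge of G has both endpoints in at least one bag. Running intersection: for every vertex, the bags containing it form a connected subtree. All three properties hold, so this is a valid tree decomposition of width max|bag| − 1 = 2, and hence tw(G) ≤ 2.

Yes; width 2.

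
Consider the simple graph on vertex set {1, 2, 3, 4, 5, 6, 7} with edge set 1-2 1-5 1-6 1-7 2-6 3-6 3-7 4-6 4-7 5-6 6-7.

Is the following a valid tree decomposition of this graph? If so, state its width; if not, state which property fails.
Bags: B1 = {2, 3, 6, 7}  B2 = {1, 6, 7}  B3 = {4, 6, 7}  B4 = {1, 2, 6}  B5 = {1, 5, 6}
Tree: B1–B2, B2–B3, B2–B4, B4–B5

No — bags containing vertex 2 are not connected in the tree.

A tree decomposition must satisfy three properties: every vertex lies in some bag; for every edge, both endpoints lie together in some bag; and for every vertex, the bags containing it form a connected subtree. Here bags containing vertex 2 are not connected in the tree, so the decomposition is invalid.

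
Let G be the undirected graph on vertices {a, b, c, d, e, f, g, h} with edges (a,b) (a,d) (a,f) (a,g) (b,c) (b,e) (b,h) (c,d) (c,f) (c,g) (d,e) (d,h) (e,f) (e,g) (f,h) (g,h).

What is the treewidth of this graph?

4

A width-4 tree decomposition is:
Bags: B1 = {b, c, d, f, g}  B2 = {a, b, d, f, g}  B3 = {b, d, f, g, h}  B4 = {b, d, e, f, g}
Tree: B1–B2, B2–B3, B3–B4
Each bag holds 5 vertices, so the decomposition has width 4, which upper-bounds the treewidth. For the lower bound: the 5 vertex sets {c,d}, {a,f}, {b,h}, {g}, {e} are disjoint, each induces a connected subgraph, and every pair is joined by at least one edge of G. Contracting each set to a single vertex therefore yields K_{5} as a minor, and since treewidth is minor-monotone, tw(G) ≥ tw(K_{5}) = 4. Combining the bounds, tw(G) = 4.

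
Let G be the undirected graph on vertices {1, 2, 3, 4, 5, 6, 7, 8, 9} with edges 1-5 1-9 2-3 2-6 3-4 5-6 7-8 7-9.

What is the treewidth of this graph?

1

A width-1 tree decomposition is:
Bags: B1 = {7, 8}  B2 = {7, 9}  B3 = {1, 9}  B4 = {1, 5}  B5 = {5, 6}  B6 = {2, 6}  B7 = {2, 3}  B8 = {3, 4}
Tree: B1–B2, B2–B3, B3–B4, B4–B5, B5–B6, B6–B7, B7–B8
The largest bag has 2 vertices, giving width 1; this decomposition certifies tw(G) ≤ 1. Since G has at least one edge (e.g. 8–7), it is not an edgeless graph, so tw(G) ≥ 1. The upper and lower bounds meet at 1, so that is the treewidth.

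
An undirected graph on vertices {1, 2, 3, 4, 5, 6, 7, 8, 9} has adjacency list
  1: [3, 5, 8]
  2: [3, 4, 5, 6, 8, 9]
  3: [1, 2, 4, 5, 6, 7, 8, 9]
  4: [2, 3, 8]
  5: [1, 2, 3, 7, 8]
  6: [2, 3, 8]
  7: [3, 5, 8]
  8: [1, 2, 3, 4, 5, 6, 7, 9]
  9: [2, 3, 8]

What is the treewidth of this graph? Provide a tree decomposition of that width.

Every bag has size at most 4, so the width is 4 − 1 = 3 and tw(G) ≤ 3. For the lower bound, the 4 vertices {1, 3, 5, 8} are pairwise adjacent, and any tree decomposition puts a clique entirely inside one bag — forcing width ≥ 3. Combining the bounds, tw(G) = 3.

Treewidth 3.
One optimal decomposition is:
Bags: B1 = {1, 3, 5, 8}  B2 = {2, 3, 5, 8}  B3 = {2, 3, 8, 9}  B4 = {2, 3, 6, 8}  B5 = {2, 3, 4, 8}  B6 = {3, 5, 7, 8}
Tree: B1–B2, B2–B3, B2–B4, B3–B5, B1–B6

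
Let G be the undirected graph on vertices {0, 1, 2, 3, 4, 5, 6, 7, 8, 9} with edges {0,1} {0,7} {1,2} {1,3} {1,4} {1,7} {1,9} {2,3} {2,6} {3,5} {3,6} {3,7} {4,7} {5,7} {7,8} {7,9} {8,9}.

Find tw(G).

A width-2 tree decomposition is:
Bags: B1 = {1, 3, 7}  B2 = {3, 5, 7}  B3 = {1, 2, 3}  B4 = {0, 1, 7}  B5 = {2, 3, 6}  B6 = {1, 7, 9}  B7 = {7, 8, 9}  B8 = {1, 4, 7}
Tree: B1–B2, B1–B3, B1–B4, B3–B5, B1–B6, B6–B7, B6–B8
Each bag holds 3 vertices, so the decomposition has width 2, which upper-bounds the treewidth. On the other hand G contains the 3-clique {1, 2, 3}. A clique must lie in a single bag of any decomposition, so no decomposition can have width below 2. Combining the bounds, tw(G) = 2.

2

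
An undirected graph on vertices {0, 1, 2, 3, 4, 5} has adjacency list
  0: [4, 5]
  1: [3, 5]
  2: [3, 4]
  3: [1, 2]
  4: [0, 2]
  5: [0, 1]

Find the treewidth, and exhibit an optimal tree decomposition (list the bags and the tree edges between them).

Every bag has size at most 3, so the width is 3 − 1 = 2 and tw(G) ≤ 2. For the lower bound, G contains the cycle 4–0–5–1–3–2–4, so G is not a forest; only forests have treewidth ≤ 1, hence tw(G) ≥ 2. Combining the bounds, tw(G) = 2.

Treewidth 2.
One optimal decomposition is:
Bags: B1 = {0, 4, 5}  B2 = {1, 4, 5}  B3 = {1, 3, 4}  B4 = {2, 3, 4}
Tree: B1–B2, B2–B3, B3–B4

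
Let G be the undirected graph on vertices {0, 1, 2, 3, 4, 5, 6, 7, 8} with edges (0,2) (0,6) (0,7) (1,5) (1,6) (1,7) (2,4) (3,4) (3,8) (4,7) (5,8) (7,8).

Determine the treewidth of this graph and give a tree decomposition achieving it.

The largest bag has 4 vertices, giving width 3; this decomposition certifies tw(G) ≤ 3. For the lower bound: the 4 vertex sets {2,3,4}, {0}, {7}, {1,5,6,8} are disjoint, each induces a connected subgraph, and every pair is joined by at least one edge of G. Contracting each set to a single vertex therefore yields K_{4} as a minor, and since treewidth is minor-monotone, tw(G) ≥ tw(K_{4}) = 3. Therefore the treewidth is 3.

Treewidth 3.
One optimal decomposition is:
Bags: B1 = {0, 2, 3, 4}  B2 = {0, 3, 4, 7}  B3 = {0, 3, 7, 8}  B4 = {0, 6, 7, 8}  B5 = {1, 6, 7, 8}  B6 = {1, 5, 6, 8}
Tree: B1–B2, B2–B3, B3–B4, B4–B5, B5–B6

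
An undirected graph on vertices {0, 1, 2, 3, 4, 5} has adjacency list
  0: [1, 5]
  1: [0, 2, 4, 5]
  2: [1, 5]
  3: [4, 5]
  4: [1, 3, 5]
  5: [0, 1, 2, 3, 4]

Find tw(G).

2

A width-2 tree decomposition is:
Bags: B1 = {1, 4, 5}  B2 = {0, 1, 5}  B3 = {1, 2, 5}  B4 = {3, 4, 5}
Tree: B1–B2, B1–B3, B1–B4
Every bag has size at most 3, so the width is 3 − 1 = 2 and tw(G) ≤ 2. On the other hand G contains the 3-clique {0, 1, 5}. A clique must lie in a single bag of any decomposition, so no decomposition can have width below 2. The upper and lower bounds meet at 2, so that is the treewidth.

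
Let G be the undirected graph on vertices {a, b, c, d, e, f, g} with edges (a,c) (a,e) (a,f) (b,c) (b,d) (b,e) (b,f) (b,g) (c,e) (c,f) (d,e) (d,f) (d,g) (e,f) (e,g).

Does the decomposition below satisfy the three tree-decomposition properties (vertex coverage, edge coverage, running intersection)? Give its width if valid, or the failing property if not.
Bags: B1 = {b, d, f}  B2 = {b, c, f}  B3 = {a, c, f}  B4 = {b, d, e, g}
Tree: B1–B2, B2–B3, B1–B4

No — edge (e,f) lies in no bag.

A tree decomposition must satisfy three properties: every vertex lies in some bag; for every edge, both endpoints lie together in some bag; and for every vertex, the bags containing it form a connected subtree. Here edge (e,f) lies in no bag, so the decomposition is invalid.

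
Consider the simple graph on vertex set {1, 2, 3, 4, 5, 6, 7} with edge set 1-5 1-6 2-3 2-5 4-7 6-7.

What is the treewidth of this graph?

A width-1 tree decomposition is:
Bags: B1 = {4, 7}  B2 = {6, 7}  B3 = {1, 6}  B4 = {1, 5}  B5 = {2, 5}  B6 = {2, 3}
Tree: B1–B2, B2–B3, B3–B4, B4–B5, B5–B6
Every bag has size at most 2, so the width is 2 − 1 = 1 and tw(G) ≤ 1. Since G has at least one edge (e.g. 4–7), it is not an edgeless graph, so tw(G) ≥ 1. Therefore the treewidth is 1.

1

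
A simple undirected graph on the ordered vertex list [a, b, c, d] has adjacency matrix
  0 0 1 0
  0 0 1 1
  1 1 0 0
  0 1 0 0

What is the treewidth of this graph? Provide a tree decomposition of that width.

The largest bag has 2 vertices, giving width 1; this decomposition certifies tw(G) ≤ 1. Since G has at least one edge (e.g. a–c), it is not an edgeless graph, so tw(G) ≥ 1. Combining the bounds, tw(G) = 1.

Treewidth 1.
One such decomposition:
Bags: B1 = {a, c}  B2 = {b, c}  B3 = {b, d}
Tree: B1–B2, B2–B3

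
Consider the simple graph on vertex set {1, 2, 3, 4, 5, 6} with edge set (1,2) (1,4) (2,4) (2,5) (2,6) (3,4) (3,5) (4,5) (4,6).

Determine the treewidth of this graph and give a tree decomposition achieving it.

Treewidth 2.
Bags: B1 = {1, 2, 4}  B2 = {2, 4, 5}  B3 = {2, 4, 6}  B4 = {3, 4, 5}
Tree: B1–B2, B2–B3, B2–B4

Every bag has size at most 3, so the width is 3 − 1 = 2 and tw(G) ≤ 2. For the lower bound, the 3 vertices {1, 2, 4} are pairwise adjacent, and any tree decomposition puts a clique entirely inside one bag — forcing width ≥ 2. Combining the bounds, tw(G) = 2.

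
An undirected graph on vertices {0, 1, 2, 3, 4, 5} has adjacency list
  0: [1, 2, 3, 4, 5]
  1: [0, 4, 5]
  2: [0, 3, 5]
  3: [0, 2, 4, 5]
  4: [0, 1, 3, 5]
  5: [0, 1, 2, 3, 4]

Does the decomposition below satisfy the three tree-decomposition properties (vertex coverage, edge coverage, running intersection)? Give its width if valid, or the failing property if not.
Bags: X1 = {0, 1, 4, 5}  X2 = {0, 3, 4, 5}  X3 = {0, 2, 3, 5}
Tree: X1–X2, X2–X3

Every vertex of G appears in some bag (union = {0, 1, 2, 3, 4, 5}); every edge is covered by a bag; and for each vertex v the set of bags containing v is connected in the bag tree. The decomposition is therefore valid. The largest bag has 4 vertices, so the width is 3.

Yes; width 3.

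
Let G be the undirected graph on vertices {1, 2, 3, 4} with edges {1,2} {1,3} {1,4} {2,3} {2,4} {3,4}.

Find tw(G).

3

A width-3 tree decomposition is:
Bags: B1 = {1, 2, 3, 4}
Tree: (single bag)
With just one bag of size 4, the width is 4 − 1 = 3, so tw(G) ≤ 3. On the other hand G contains the 4-clique {1, 2, 3, 4}. A clique must lie in a single bag of any decomposition, so no decomposition can have width below 3. Combining the bounds, tw(G) = 3.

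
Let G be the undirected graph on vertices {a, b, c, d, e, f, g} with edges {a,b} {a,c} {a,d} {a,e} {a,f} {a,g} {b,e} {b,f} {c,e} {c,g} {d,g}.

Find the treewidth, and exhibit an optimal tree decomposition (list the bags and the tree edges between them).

Treewidth 2.
Bags: B1 = {a, c, e}  B2 = {a, b, e}  B3 = {a, c, g}  B4 = {a, d, g}  B5 = {a, b, f}
Tree: B1–B2, B1–B3, B3–B4, B2–B5

Each bag holds 3 vertices, so the decomposition has width 2, which upper-bounds the treewidth. Conversely, {a, d, g} is a clique of size 3, and the vertices of any clique must share a bag in every tree decomposition; so some bag has ≥ 3 vertices and tw(G) ≥ 2. Hence tw(G) = 2 exactly.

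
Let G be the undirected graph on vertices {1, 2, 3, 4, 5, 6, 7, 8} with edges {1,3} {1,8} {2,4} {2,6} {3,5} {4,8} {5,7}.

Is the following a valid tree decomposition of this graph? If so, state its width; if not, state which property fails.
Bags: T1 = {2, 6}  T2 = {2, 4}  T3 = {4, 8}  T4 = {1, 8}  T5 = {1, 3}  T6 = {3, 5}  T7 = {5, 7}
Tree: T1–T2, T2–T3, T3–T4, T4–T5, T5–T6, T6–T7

Yes; width 1.

Vertex coverage: the bags together contain {1, 2, 3, 4, 5, 6, 7, 8}, the full vertex set. Edge coverage: each edge of G has both endpoints in at least one bag. Running intersection: for every vertex, the bags containing it form a connected subtree. All three properties hold, so this is a valid tree decomposition of width max|bag| − 1 = 1, and hence tw(G) ≤ 1.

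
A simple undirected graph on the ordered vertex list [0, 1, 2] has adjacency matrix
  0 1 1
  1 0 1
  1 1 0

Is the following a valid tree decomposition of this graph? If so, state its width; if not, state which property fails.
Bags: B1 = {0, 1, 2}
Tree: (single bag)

Vertex coverage: the bags together contain {0, 1, 2}, the full vertex set. Edge coverage: each edge of G has both endpoints in at least one bag. Running intersection: for every vertex, the bags containing it form a connected subtree. All three properties hold, so this is a valid tree decomposition of width max|bag| − 1 = 2, and hence tw(G) ≤ 2.

Yes; width 2.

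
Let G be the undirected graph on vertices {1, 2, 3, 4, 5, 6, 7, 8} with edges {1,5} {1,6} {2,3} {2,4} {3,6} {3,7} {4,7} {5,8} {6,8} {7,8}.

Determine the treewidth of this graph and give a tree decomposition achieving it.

Treewidth 2.
One optimal decomposition is:
Bags: B1 = {1, 5, 6}  B2 = {5, 6, 8}  B3 = {3, 6, 8}  B4 = {3, 7, 8}  B5 = {2, 3, 7}  B6 = {2, 4, 7}
Tree: B1–B2, B2–B3, B3–B4, B4–B5, B5–B6

Every bag has size at most 3, so the width is 3 − 1 = 2 and tw(G) ≤ 2. For the lower bound, G contains the cycle 1–5–8–6–1, so G is not a forest; only forests have treewidth ≤ 1, hence tw(G) ≥ 2. The upper and lower bounds meet at 2, so that is the treewidth.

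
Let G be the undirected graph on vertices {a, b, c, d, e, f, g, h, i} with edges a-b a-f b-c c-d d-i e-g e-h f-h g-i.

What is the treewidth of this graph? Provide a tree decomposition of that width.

Every bag has size at most 3, so the width is 3 − 1 = 2 and tw(G) ≤ 2. Since c–b–a–f–h–e–g–i–d–c is a cycle in G, G is not acyclic. Forests are exactly the graphs of treewidth ≤ 1, so tw(G) ≥ 2. Combining the bounds, tw(G) = 2.

Treewidth 2.
Bags: B1 = {a, b, c}  B2 = {a, c, f}  B3 = {c, f, h}  B4 = {c, e, h}  B5 = {c, e, g}  B6 = {c, g, i}  B7 = {c, d, i}
Tree: B1–B2, B2–B3, B3–B4, B4–B5, B5–B6, B6–B7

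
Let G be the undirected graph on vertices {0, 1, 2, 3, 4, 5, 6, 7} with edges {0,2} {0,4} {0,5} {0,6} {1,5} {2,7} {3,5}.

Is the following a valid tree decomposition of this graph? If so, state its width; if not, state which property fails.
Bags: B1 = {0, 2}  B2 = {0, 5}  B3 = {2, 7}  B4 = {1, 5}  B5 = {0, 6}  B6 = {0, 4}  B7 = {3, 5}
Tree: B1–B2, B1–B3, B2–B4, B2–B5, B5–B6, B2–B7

Yes; width 1.

Vertex coverage: the bags together contain {0, 1, 2, 3, 4, 5, 6, 7}, the full vertex set. Edge coverage: each edge of G has both endpoints in at least one bag. Running intersection: for every vertex, the bags containing it form a connected subtree. All three properties hold, so this is a valid tree decomposition of width max|bag| − 1 = 1, and hence tw(G) ≤ 1.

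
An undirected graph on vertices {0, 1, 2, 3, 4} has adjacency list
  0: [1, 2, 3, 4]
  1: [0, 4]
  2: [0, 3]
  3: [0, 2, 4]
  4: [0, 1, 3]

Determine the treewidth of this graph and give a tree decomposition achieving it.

Treewidth 2.
One optimal decomposition is:
Bags: B1 = {0, 1, 4}  B2 = {0, 3, 4}  B3 = {0, 2, 3}
Tree: B1–B2, B2–B3

Every bag has size at most 3, so the width is 3 − 1 = 2 and tw(G) ≤ 2. Conversely, {0, 1, 4} is a clique of size 3, and the vertices of any clique must share a bag in every tree decomposition; so some bag has ≥ 3 vertices and tw(G) ≥ 2. Therefore the treewidth is 2.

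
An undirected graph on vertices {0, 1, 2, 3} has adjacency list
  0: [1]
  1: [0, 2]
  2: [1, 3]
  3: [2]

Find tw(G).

1

A width-1 tree decomposition is:
Bags: B1 = {0, 1}  B2 = {1, 2}  B3 = {2, 3}
Tree: B1–B2, B2–B3
The largest bag has 2 vertices, giving width 1; this decomposition certifies tw(G) ≤ 1. G has an edge, so its treewidth is at least 1. Therefore the treewidth is 1.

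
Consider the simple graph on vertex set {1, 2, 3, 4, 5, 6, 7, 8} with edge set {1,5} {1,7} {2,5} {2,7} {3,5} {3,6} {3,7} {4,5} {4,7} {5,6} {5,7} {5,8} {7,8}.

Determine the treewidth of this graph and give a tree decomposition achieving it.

Treewidth 2.
One optimal decomposition is:
Bags: B1 = {1, 5, 7}  B2 = {3, 5, 7}  B3 = {5, 7, 8}  B4 = {2, 5, 7}  B5 = {4, 5, 7}  B6 = {3, 5, 6}
Tree: B1–B2, B1–B3, B1–B4, B3–B5, B2–B6

Each bag holds 3 vertices, so the decomposition has width 2, which upper-bounds the treewidth. Conversely, {3, 5, 6} is a clique of size 3, and the vertices of any clique must share a bag in every tree decomposition; so some bag has ≥ 3 vertices and tw(G) ≥ 2. The upper and lower bounds meet at 2, so that is the treewidth.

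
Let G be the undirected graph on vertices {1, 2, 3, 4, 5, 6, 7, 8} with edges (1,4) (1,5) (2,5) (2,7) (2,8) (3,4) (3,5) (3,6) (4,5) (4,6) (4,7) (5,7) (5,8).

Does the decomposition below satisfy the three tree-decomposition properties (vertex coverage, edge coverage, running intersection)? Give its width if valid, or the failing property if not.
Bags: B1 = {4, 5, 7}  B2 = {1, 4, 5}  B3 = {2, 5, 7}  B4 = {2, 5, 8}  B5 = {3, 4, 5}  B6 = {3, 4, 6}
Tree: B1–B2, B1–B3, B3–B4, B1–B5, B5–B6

Yes; width 2.

Vertex coverage: the bags together contain {1, 2, 3, 4, 5, 6, 7, 8}, the full vertex set. Edge coverage: each edge of G has both endpoints in at least one bag. Running intersection: for every vertex, the bags containing it form a connected subtree. All three properties hold, so this is a valid tree decomposition of width max|bag| − 1 = 2, and hence tw(G) ≤ 2.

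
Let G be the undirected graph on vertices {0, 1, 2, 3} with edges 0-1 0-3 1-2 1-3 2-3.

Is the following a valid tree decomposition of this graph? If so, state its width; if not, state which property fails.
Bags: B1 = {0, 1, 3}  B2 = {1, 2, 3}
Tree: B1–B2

Yes; width 2.

Checking the three conditions: (i) the bags cover all of {0, 1, 2, 3}; (ii) for each edge, some bag contains both endpoints; (iii) the bags containing any fixed vertex form a subtree. All hold, so the decomposition is valid with width 3 − 1 = 2.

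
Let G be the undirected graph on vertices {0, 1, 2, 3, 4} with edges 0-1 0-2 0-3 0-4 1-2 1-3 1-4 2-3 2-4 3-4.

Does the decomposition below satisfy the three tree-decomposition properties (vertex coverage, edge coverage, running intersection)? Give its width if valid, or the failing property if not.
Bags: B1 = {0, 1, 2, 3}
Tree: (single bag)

A tree decomposition must satisfy three properties: every vertex lies in some bag; for every edge, both endpoints lie together in some bag; and for every vertex, the bags containing it form a connected subtree. Here vertex 4 appears in no bag, so the decomposition is invalid.

No — vertex 4 appears in no bag.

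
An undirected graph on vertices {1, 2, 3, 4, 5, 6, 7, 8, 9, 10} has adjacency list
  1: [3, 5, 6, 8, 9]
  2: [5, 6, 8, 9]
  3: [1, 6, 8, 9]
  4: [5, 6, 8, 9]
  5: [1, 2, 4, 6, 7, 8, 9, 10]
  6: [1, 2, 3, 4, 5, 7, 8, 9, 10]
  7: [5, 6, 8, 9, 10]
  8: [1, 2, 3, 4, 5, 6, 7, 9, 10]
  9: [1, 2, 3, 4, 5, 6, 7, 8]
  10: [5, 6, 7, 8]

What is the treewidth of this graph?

4

A width-4 tree decomposition is:
Bags: B1 = {5, 6, 7, 8, 10}  B2 = {5, 6, 7, 8, 9}  B3 = {1, 5, 6, 8, 9}  B4 = {1, 3, 6, 8, 9}  B5 = {4, 5, 6, 8, 9}  B6 = {2, 5, 6, 8, 9}
Tree: B1–B2, B2–B3, B3–B4, B3–B5, B2–B6
The largest bag has 5 vertices, giving width 4; this decomposition certifies tw(G) ≤ 4. On the other hand G contains the 5-clique {1, 3, 6, 8, 9}. A clique must lie in a single bag of any decomposition, so no decomposition can have width below 4. The upper and lower bounds meet at 4, so that is the treewidth.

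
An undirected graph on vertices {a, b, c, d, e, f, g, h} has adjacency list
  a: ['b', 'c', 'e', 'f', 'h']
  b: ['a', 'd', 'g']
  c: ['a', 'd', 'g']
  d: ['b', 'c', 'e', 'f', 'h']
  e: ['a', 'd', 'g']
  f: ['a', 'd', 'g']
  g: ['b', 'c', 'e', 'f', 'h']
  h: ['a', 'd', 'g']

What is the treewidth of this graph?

3

A width-3 tree decomposition is:
Bags: B1 = {a, c, d, g}  B2 = {a, d, g, h}  B3 = {a, d, e, g}  B4 = {a, b, d, g}  B5 = {a, d, f, g}
Tree: B1–B2, B2–B3, B3–B4, B4–B5
Every bag has size at most 4, so the width is 4 − 1 = 3 and tw(G) ≤ 3. For the lower bound: the 4 vertex sets {c,d}, {g,h}, {a}, {e} are disjoint, each induces a connected subgraph, and every pair is joined by at least one edge of G. Contracting each set to a single vertex therefore yields K_{4} as a minor, and since treewidth is minor-monotone, tw(G) ≥ tw(K_{4}) = 3. Therefore the treewidth is 3.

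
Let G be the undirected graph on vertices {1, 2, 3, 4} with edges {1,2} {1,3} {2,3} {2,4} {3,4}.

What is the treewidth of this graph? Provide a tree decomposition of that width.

Treewidth 2.
One such decomposition:
Bags: B1 = {2, 3, 4}  B2 = {1, 2, 3}
Tree: B1–B2

Every bag has size at most 3, so the width is 3 − 1 = 2 and tw(G) ≤ 2. For the lower bound, the 3 vertices {1, 2, 3} are pairwise adjacent, and any tree decomposition puts a clique entirely inside one bag — forcing width ≥ 2. Hence tw(G) = 2 exactly.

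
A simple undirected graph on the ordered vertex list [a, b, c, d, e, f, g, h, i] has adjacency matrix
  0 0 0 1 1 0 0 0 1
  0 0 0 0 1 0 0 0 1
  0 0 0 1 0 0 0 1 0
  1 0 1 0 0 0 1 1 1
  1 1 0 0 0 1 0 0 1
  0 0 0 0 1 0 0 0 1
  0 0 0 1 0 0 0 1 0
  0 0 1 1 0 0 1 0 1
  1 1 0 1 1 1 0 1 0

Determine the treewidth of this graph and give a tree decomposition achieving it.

Treewidth 2.
Bags: B1 = {d, h, i}  B2 = {a, d, i}  B3 = {c, d, h}  B4 = {d, g, h}  B5 = {a, e, i}  B6 = {e, f, i}  B7 = {b, e, i}
Tree: B1–B2, B1–B3, B1–B4, B2–B5, B5–B6, B5–B7

The largest bag has 3 vertices, giving width 2; this decomposition certifies tw(G) ≤ 2. Conversely, {d, g, h} is a clique of size 3, and the vertices of any clique must share a bag in every tree decomposition; so some bag has ≥ 3 vertices and tw(G) ≥ 2. The upper and lower bounds meet at 2, so that is the treewidth.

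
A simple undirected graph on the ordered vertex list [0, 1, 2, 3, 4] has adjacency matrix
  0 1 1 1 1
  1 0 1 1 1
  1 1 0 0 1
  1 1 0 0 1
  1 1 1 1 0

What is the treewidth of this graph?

3

A width-3 tree decomposition is:
Bags: B1 = {0, 1, 3, 4}  B2 = {0, 1, 2, 4}
Tree: B1–B2
The largest bag has 4 vertices, giving width 3; this decomposition certifies tw(G) ≤ 3. Conversely, {0, 1, 2, 4} is a clique of size 4, and the vertices of any clique must share a bag in every tree decomposition; so some bag has ≥ 4 vertices and tw(G) ≥ 3. The upper and lower bounds meet at 3, so that is the treewidth.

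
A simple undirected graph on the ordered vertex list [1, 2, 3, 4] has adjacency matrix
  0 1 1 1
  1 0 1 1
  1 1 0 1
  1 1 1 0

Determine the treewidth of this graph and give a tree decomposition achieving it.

Treewidth 3.
One optimal decomposition is:
Bags: B1 = {1, 2, 3, 4}
Tree: (single bag)

A single bag containing all 4 vertices is trivially a valid decomposition of width 3. Conversely, {1, 2, 3, 4} is a clique of size 4, and the vertices of any clique must share a bag in every tree decomposition; so some bag has ≥ 4 vertices and tw(G) ≥ 3. Therefore the treewidth is 3.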